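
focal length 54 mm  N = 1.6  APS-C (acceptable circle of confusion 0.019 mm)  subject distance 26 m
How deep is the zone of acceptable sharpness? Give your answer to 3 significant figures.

15.2 m

Hyperfocal distance H = f²/(N·c) + f = 54²/(1.6 × 0.019) + 54 = 2916/0.0304 + 54 ≈ 95975.1 mm ≈ 95.98 m.
Near limit Dn = s·(H − f)/(H + s − 2f) = 26000 × (95975.1 − 54) / (95975.1 + 26000 − 2 × 54) = 26000 × 95921.1 / 121867.1 ≈ 20464 mm.
Far limit Df = s·(H − f)/(H − s) = 26000 × (95975.1 − 54) / (95975.1 − 26000) = 26000 × 95921.1 / 69975.1 ≈ 35641 mm.
Depth of field = Df − Dn = 35641 − 20464 ≈ 15177 mm ≈ 15.2 m.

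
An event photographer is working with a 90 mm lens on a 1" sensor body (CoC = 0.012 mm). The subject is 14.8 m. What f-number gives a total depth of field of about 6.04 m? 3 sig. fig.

Write h = H − f = f²/(N·c). The thin-lens limits are Dn = s·h/(h + (s−f)) and Df = s·h/(h − (s−f)), so DoF = Df − Dn = 2·s·(s−f)·h / (h² − (s−f)²).
That is a quadratic in h: DoF·h² − 2·s·(s−f)·h − DoF·(s−f)² = 0 ⇒ h = (s−f)·(s + √(s² + DoF²)) / DoF = 14710 × (14800 + √(14800² + 6040²)) / 6040 = 14710 × (14800 + 15985.0) / 6040 ≈ 74975 mm.
Then N = f²/(c·h) = 90² / (0.012 × 74975) = 8100 / 899.70 ≈ 9.

f/9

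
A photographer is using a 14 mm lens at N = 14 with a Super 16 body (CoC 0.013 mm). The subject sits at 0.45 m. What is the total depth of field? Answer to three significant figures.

436 mm

Hyperfocal distance H = f²/(N·c) + f = 14²/(14 × 0.013) + 14 = 196/0.182 + 14 ≈ 1090.9 mm ≈ 1.091 m.
Near limit Dn = s·(H − f)/(H + s − 2f) = 450 × (1090.9 − 14) / (1090.9 + 450 − 2 × 14) = 450 × 1076.9 / 1512.9 ≈ 320.32 mm.
Far limit Df = s·(H − f)/(H − s) = 450 × (1090.9 − 14) / (1090.9 − 450) = 450 × 1076.9 / 640.9 ≈ 756.12 mm.
Depth of field = Df − Dn = 756.12 − 320.32 ≈ 435.80 mm.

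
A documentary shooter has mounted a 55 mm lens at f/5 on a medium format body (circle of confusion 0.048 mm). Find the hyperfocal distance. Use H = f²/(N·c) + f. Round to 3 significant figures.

Hyperfocal distance H = f²/(N·c) + f = 55²/(5 × 0.048) + 55 = 3025/0.24 + 55 ≈ 12659.2 mm ≈ 12.7 m.

12.7 m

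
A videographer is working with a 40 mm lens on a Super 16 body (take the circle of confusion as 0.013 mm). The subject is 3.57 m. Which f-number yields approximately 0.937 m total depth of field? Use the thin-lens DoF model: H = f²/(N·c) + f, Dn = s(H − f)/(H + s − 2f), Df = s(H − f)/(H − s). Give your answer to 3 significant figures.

Write h = H − f = f²/(N·c). The thin-lens limits are Dn = s·h/(h + (s−f)) and Df = s·h/(h − (s−f)), so DoF = Df − Dn = 2·s·(s−f)·h / (h² − (s−f)²).
That is a quadratic in h: DoF·h² − 2·s·(s−f)·h − DoF·(s−f)² = 0 ⇒ h = (s−f)·(s + √(s² + DoF²)) / DoF = 3530 × (3570 + √(3570² + 937²)) / 937 = 3530 × (3570 + 3690.92) / 937 ≈ 27354 mm.
Then N = f²/(c·h) = 40² / (0.013 × 27354) = 1600 / 355.61 ≈ 4.50.

f/4.50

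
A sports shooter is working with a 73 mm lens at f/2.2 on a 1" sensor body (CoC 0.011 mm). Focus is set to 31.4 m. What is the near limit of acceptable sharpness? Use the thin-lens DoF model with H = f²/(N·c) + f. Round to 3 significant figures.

27.5 m

Hyperfocal distance H = f²/(N·c) + f = 73²/(2.2 × 0.011) + 73 = 5329/0.0242 + 73 ≈ 220279.6 mm ≈ 220.3 m.
Near limit Dn = s·(H − f)/(H + s − 2f) = 31400 × (220279.6 − 73) / (220279.6 + 31400 − 2 × 73) = 31400 × 220206.6 / 251533.6 ≈ 27489 mm ≈ 27.5 m.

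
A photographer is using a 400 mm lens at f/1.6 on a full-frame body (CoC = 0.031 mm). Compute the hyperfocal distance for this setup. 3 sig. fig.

3230 m

Hyperfocal distance H = f²/(N·c) + f = 400²/(1.6 × 0.031) + 400 = 160000/0.0496 + 400 ≈ 3226206.5 mm ≈ 3230 m.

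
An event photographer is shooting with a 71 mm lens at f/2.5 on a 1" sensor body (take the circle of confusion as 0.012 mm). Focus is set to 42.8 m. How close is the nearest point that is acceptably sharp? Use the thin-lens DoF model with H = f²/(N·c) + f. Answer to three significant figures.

Hyperfocal distance H = f²/(N·c) + f = 71²/(2.5 × 0.012) + 71 = 5041/0.03 + 71 ≈ 168104.3 mm ≈ 168.1 m.
Near limit Dn = s·(H − f)/(H + s − 2f) = 42800 × (168104.3 − 71) / (168104.3 + 42800 − 2 × 71) = 42800 × 168033.3 / 210762.3 ≈ 34123 mm ≈ 34.1 m.

34.1 m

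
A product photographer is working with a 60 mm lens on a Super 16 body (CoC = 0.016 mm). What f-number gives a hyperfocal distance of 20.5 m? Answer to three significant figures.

Rearrange H = f²/(N·c) + f for N: N = f² / ((H − f)·c).
N = 60² / ((20500 − 60) × 0.016) = 3600 / 327.0 ≈ 11.

f/11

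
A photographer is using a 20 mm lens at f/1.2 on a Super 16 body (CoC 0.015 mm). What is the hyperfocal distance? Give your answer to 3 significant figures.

Hyperfocal distance H = f²/(N·c) + f = 20²/(1.2 × 0.015) + 20 = 400/0.018 + 20 ≈ 22242.2 mm ≈ 22.2 m.

22.2 m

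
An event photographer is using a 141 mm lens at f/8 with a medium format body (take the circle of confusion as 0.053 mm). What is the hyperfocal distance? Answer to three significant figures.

Hyperfocal distance H = f²/(N·c) + f = 141²/(8 × 0.053) + 141 = 19881/0.424 + 141 ≈ 47030.2 mm ≈ 47.0 m.

47.0 m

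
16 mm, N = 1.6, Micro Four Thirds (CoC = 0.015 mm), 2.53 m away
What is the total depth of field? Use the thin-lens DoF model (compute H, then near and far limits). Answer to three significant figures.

1.26 m

Hyperfocal distance H = f²/(N·c) + f = 16²/(1.6 × 0.015) + 16 = 256/0.024 + 16 ≈ 10682.7 mm ≈ 10.68 m.
Near limit Dn = s·(H − f)/(H + s − 2f) = 2530 × (10682.7 − 16) / (10682.7 + 2530 − 2 × 16) = 2530 × 10666.7 / 13180.7 ≈ 2047.4 mm.
Far limit Df = s·(H − f)/(H − s) = 2530 × (10682.7 − 16) / (10682.7 − 2530) = 2530 × 10666.7 / 8152.7 ≈ 3310.2 mm.
Depth of field = Df − Dn = 3310.2 − 2047.4 ≈ 1262.8 mm ≈ 1.26 m.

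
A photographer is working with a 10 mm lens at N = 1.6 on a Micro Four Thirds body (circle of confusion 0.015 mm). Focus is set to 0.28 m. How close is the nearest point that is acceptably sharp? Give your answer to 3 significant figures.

263 mm

Hyperfocal distance H = f²/(N·c) + f = 10²/(1.6 × 0.015) + 10 = 100/0.024 + 10 ≈ 4176.7 mm ≈ 4.177 m.
Near limit Dn = s·(H − f)/(H + s − 2f) = 280 × (4176.7 − 10) / (4176.7 + 280 − 2 × 10) = 280 × 4166.7 / 4436.7 ≈ 262.96 mm.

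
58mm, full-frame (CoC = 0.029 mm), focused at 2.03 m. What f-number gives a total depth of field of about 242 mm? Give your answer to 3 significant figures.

Write h = H − f = f²/(N·c). The thin-lens limits are Dn = s·h/(h + (s−f)) and Df = s·h/(h − (s−f)), so DoF = Df − Dn = 2·s·(s−f)·h / (h² − (s−f)²).
That is a quadratic in h: DoF·h² − 2·s·(s−f)·h − DoF·(s−f)² = 0 ⇒ h = (s−f)·(s + √(s² + DoF²)) / DoF = 1972 × (2030 + √(2030² + 242²)) / 242 = 1972 × (2030 + 2044.37) / 242 ≈ 33201 mm.
Then N = f²/(c·h) = 58² / (0.029 × 33201) = 3364 / 962.83 ≈ 3.49.

f/3.49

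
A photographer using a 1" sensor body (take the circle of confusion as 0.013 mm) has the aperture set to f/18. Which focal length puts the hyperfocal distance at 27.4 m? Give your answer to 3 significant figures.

80.0 mm

From H = f²/(N·c) + f, with f ≪ H: f ≈ √(H·N·c) = √(27400 × 18 × 0.013) = √6411.6 ≈ 80.07 mm.
Exact: f² + N·c·f − N·c·H = 0 ⇒ f = (−N·c + √((N·c)² + 4·N·c·H))/2 = (−0.234 + √25646)/2 ≈ 79.956 mm ≈ 80.0 mm.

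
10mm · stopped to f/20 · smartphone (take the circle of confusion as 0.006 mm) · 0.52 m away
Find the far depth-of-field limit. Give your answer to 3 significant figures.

Hyperfocal distance H = f²/(N·c) + f = 10²/(20 × 0.006) + 10 = 100/0.12 + 10 ≈ 843.3 mm ≈ 0.843 m.
Far limit Df = s·(H − f)/(H − s) = 520 × (843.3 − 10) / (843.3 − 520) = 520 × 833.3 / 323.3 ≈ 1340.2 mm ≈ 1.34 m.

1.34 m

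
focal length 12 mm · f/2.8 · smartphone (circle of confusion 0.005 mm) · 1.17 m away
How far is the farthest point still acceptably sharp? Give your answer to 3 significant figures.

Hyperfocal distance H = f²/(N·c) + f = 12²/(2.8 × 0.005) + 12 = 144/0.014 + 12 ≈ 10297.7 mm ≈ 10.30 m.
Far limit Df = s·(H − f)/(H − s) = 1170 × (10297.7 − 12) / (10297.7 − 1170) = 1170 × 10285.7 / 9127.7 ≈ 1318.4 mm ≈ 1.32 m.

1.32 m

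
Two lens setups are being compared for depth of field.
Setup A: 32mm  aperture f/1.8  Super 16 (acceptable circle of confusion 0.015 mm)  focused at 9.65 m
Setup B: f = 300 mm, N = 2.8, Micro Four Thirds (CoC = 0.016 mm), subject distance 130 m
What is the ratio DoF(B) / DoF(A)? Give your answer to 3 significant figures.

Setup A: H = 32²/(1.8×0.015) + 32 ≈ 37957.9 mm; DoF = Df − Dn = 12928.7 − 7697.8 ≈ 5230.9 mm.
Setup B: H = 300²/(2.8×0.016) + 300 ≈ 2009228.6 mm; DoF = Df − Dn = 138972 − 122116 ≈ 16856 mm.
Ratio = 16856 / 5230.9 ≈ 3.22.

3.22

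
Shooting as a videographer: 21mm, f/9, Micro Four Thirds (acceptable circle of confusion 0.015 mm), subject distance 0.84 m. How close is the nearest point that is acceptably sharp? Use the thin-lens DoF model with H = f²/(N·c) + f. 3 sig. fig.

Hyperfocal distance H = f²/(N·c) + f = 21²/(9 × 0.015) + 21 = 441/0.135 + 21 ≈ 3287.7 mm ≈ 3.288 m.
Near limit Dn = s·(H − f)/(H + s − 2f) = 840 × (3287.7 − 21) / (3287.7 + 840 − 2 × 21) = 840 × 3266.7 / 4085.7 ≈ 671.62 mm ≈ 0.672 m.

0.672 m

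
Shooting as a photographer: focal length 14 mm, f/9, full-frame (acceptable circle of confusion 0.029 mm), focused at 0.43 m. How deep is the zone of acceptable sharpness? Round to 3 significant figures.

0.687 m

Hyperfocal distance H = f²/(N·c) + f = 14²/(9 × 0.029) + 14 = 196/0.261 + 14 ≈ 765.0 mm ≈ 0.765 m.
Near limit Dn = s·(H − f)/(H + s − 2f) = 430 × (765.0 − 14) / (765.0 + 430 − 2 × 14) = 430 × 751.0 / 1167.0 ≈ 276.71 mm.
Far limit Df = s·(H − f)/(H − s) = 430 × (765.0 − 14) / (765.0 − 430) = 430 × 751.0 / 335.0 ≈ 964.04 mm.
Depth of field = Df − Dn = 964.04 − 276.71 ≈ 687.33 mm ≈ 0.687 m.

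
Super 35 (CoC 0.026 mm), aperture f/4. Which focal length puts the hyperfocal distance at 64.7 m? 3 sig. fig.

From H = f²/(N·c) + f, with f ≪ H: f ≈ √(H·N·c) = √(64700 × 4 × 0.026) = √6728.8 ≈ 82.03 mm.
The +f correction barely moves this — solving exactly, f² + N·c·f − N·c·H = 0 ⇒ f = (−N·c + √((N·c)² + 4·N·c·H))/2 = (−0.104 + √26915)/2 ≈ 81.977 mm, so f ≈ 82.0 mm.

82.0 mm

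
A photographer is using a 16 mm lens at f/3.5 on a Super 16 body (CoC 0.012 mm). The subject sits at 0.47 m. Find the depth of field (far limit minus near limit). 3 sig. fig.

Hyperfocal distance H = f²/(N·c) + f = 16²/(3.5 × 0.012) + 16 = 256/0.042 + 16 ≈ 6111.2 mm ≈ 6.111 m.
Near limit Dn = s·(H − f)/(H + s − 2f) = 470 × (6111.2 − 16) / (6111.2 + 470 − 2 × 16) = 470 × 6095.2 / 6549.2 ≈ 437.419 mm.
Far limit Df = s·(H − f)/(H − s) = 470 × (6111.2 − 16) / (6111.2 − 470) = 470 × 6095.2 / 5641.2 ≈ 507.825 mm.
Depth of field = Df − Dn = 507.825 − 437.419 ≈ 70.406 mm.

70.4 mm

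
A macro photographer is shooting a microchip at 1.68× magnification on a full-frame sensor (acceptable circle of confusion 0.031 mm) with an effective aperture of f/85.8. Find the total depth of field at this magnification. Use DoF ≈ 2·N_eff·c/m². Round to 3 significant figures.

At magnification m, DoF ≈ 2·N_eff·c/m² = 2 × 85.8 × 0.031 / 1.68² = 5.32 / 2.822 ≈ 1.88 mm.

1.88 mm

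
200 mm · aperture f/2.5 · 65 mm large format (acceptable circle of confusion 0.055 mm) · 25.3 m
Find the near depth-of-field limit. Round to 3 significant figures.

Hyperfocal distance H = f²/(N·c) + f = 200²/(2.5 × 0.055) + 200 = 40000/0.1375 + 200 ≈ 291109.1 mm ≈ 291.1 m.
Near limit Dn = s·(H − f)/(H + s − 2f) = 25300 × (291109.1 − 200) / (291109.1 + 25300 − 2 × 200) = 25300 × 290909.1 / 316009.1 ≈ 23290 mm ≈ 23.3 m.

23.3 m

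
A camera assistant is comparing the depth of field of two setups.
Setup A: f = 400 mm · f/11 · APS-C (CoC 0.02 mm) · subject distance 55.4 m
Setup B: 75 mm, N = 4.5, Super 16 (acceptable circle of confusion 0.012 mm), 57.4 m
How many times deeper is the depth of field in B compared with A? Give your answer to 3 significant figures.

10.8

Setup A: H = 400²/(11×0.02) + 400 ≈ 727672.7 mm; DoF = Df − Dn = 59932.4 − 51504.9 ≈ 8427.5 mm.
Setup B: H = 75²/(4.5×0.012) + 75 ≈ 104241.7 mm; DoF = Df − Dn = 127646 − 37025 ≈ 90621 mm.
Ratio = 90621 / 8427.5 ≈ 10.8.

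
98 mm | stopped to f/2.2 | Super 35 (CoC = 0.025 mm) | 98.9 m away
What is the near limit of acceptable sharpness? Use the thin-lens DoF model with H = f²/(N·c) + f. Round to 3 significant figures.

63.2 m

Hyperfocal distance H = f²/(N·c) + f = 98²/(2.2 × 0.025) + 98 = 9604/0.055 + 98 ≈ 174716.2 mm ≈ 174.7 m.
Near limit Dn = s·(H − f)/(H + s − 2f) = 98900 × (174716.2 − 98) / (174716.2 + 98900 − 2 × 98) = 98900 × 174618.2 / 273420.2 ≈ 63162 mm ≈ 63.2 m.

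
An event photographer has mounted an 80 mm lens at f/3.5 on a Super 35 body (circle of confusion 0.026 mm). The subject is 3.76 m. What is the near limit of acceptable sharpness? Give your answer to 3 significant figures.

Hyperfocal distance H = f²/(N·c) + f = 80²/(3.5 × 0.026) + 80 = 6400/0.091 + 80 ≈ 70409.7 mm ≈ 70.41 m.
Near limit Dn = s·(H − f)/(H + s − 2f) = 3760 × (70409.7 − 80) / (70409.7 + 3760 − 2 × 80) = 3760 × 70329.7 / 74009.7 ≈ 3573.0 mm ≈ 3.57 m.

3.57 m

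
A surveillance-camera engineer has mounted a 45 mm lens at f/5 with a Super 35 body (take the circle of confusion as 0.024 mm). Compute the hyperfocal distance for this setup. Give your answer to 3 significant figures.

16.9 m

Hyperfocal distance H = f²/(N·c) + f = 45²/(5 × 0.024) + 45 = 2025/0.12 + 45 ≈ 16920.0 mm ≈ 16.9 m.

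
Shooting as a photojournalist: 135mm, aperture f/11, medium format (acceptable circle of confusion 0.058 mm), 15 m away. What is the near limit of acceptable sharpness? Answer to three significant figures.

Hyperfocal distance H = f²/(N·c) + f = 135²/(11 × 0.058) + 135 = 18225/0.638 + 135 ≈ 28700.8 mm ≈ 28.70 m.
Near limit Dn = s·(H − f)/(H + s − 2f) = 15000 × (28700.8 − 135) / (28700.8 + 15000 − 2 × 135) = 15000 × 28565.8 / 43430.8 ≈ 9866.0 mm ≈ 9.87 m.

9.87 m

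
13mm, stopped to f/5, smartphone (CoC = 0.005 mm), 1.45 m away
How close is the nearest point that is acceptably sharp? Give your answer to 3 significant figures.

1.20 m

Hyperfocal distance H = f²/(N·c) + f = 13²/(5 × 0.005) + 13 = 169/0.025 + 13 ≈ 6773.0 mm ≈ 6.773 m.
Near limit Dn = s·(H − f)/(H + s − 2f) = 1450 × (6773.0 − 13) / (6773.0 + 1450 − 2 × 13) = 1450 × 6760.0 / 8197.0 ≈ 1195.8 mm ≈ 1.20 m.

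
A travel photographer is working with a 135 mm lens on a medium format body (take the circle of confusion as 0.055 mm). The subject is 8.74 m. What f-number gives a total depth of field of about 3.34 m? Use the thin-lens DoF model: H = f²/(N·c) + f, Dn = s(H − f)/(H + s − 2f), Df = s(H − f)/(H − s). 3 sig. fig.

f/7.11

Write h = H − f = f²/(N·c). The thin-lens limits are Dn = s·h/(h + (s−f)) and Df = s·h/(h − (s−f)), so DoF = Df − Dn = 2·s·(s−f)·h / (h² − (s−f)²).
That is a quadratic in h: DoF·h² − 2·s·(s−f)·h − DoF·(s−f)² = 0 ⇒ h = (s−f)·(s + √(s² + DoF²)) / DoF = 8605 × (8740 + √(8740² + 3340²)) / 3340 = 8605 × (8740 + 9356.45) / 3340 ≈ 46623 mm.
Then N = f²/(c·h) = 135² / (0.055 × 46623) = 18225 / 2564.3 ≈ 7.11.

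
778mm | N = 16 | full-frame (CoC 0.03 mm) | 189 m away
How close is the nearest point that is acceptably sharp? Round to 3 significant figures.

Hyperfocal distance H = f²/(N·c) + f = 778²/(16 × 0.03) + 778 = 605284/0.48 + 778 ≈ 1261786.3 mm ≈ 1262 m.
Near limit Dn = s·(H − f)/(H + s − 2f) = 189000 × (1261786.3 − 778) / (1261786.3 + 189000 − 2 × 778) = 189000 × 1261008.3 / 1449230.3 ≈ 164453 mm ≈ 164 m.

164 m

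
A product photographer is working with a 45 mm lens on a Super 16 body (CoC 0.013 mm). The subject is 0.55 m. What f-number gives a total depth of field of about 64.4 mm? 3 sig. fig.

f/18

Write h = H − f = f²/(N·c). The thin-lens limits are Dn = s·h/(h + (s−f)) and Df = s·h/(h − (s−f)), so DoF = Df − Dn = 2·s·(s−f)·h / (h² − (s−f)²).
That is a quadratic in h: DoF·h² − 2·s·(s−f)·h − DoF·(s−f)² = 0 ⇒ h = (s−f)·(s + √(s² + DoF²)) / DoF = 505 × (550 + √(550² + 64.4²)) / 64.4 = 505 × (550 + 553.757) / 64.4 ≈ 8655.2 mm.
Then N = f²/(c·h) = 45² / (0.013 × 8655.2) = 2025 / 112.52 ≈ 18.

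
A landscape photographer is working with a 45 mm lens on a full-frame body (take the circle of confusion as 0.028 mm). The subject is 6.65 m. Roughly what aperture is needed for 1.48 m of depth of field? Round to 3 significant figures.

Write h = H − f = f²/(N·c). The thin-lens limits are Dn = s·h/(h + (s−f)) and Df = s·h/(h − (s−f)), so DoF = Df − Dn = 2·s·(s−f)·h / (h² − (s−f)²).
That is a quadratic in h: DoF·h² − 2·s·(s−f)·h − DoF·(s−f)² = 0 ⇒ h = (s−f)·(s + √(s² + DoF²)) / DoF = 6605 × (6650 + √(6650² + 1480²)) / 1480 = 6605 × (6650 + 6812.70) / 1480 ≈ 60082 mm.
Then N = f²/(c·h) = 45² / (0.028 × 60082) = 2025 / 1682.3 ≈ 1.20.

f/1.20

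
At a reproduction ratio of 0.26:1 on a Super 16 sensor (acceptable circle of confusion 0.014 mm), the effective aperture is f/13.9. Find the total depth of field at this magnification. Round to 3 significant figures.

At magnification m, DoF ≈ 2·N_eff·c/m² = 2 × 13.9 × 0.014 / 0.26² = 0.3892 / 0.0676 ≈ 5.76 mm.

5.76 mm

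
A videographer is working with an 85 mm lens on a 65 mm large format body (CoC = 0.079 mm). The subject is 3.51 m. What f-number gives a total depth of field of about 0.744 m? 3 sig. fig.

Write h = H − f = f²/(N·c). The thin-lens limits are Dn = s·h/(h + (s−f)) and Df = s·h/(h − (s−f)), so DoF = Df − Dn = 2·s·(s−f)·h / (h² − (s−f)²).
That is a quadratic in h: DoF·h² − 2·s·(s−f)·h − DoF·(s−f)² = 0 ⇒ h = (s−f)·(s + √(s² + DoF²)) / DoF = 3425 × (3510 + √(3510² + 744²)) / 744 = 3425 × (3510 + 3587.98) / 744 ≈ 32676 mm.
Then N = f²/(c·h) = 85² / (0.079 × 32676) = 7225 / 2581.4 ≈ 2.80.

f/2.80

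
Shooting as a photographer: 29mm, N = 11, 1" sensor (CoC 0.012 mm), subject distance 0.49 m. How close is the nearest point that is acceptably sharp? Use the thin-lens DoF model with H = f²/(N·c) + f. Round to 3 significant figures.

457 mm

Hyperfocal distance H = f²/(N·c) + f = 29²/(11 × 0.012) + 29 = 841/0.132 + 29 ≈ 6400.2 mm ≈ 6.400 m.
Near limit Dn = s·(H − f)/(H + s − 2f) = 490 × (6400.2 − 29) / (6400.2 + 490 − 2 × 29) = 490 × 6371.2 / 6832.2 ≈ 456.94 mm.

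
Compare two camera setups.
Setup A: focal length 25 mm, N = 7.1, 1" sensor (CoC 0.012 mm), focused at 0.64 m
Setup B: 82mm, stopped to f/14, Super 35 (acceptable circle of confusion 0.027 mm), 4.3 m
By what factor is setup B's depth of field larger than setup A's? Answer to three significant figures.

20.0

Setup A: H = 25²/(7.1×0.012) + 25 ≈ 7360.7 mm; DoF = Df − Dn = 698.57 − 590.49 ≈ 108.08 mm.
Setup B: H = 82²/(14×0.027) + 82 ≈ 17870.4 mm; DoF = Df − Dn = 5636.5 − 3475.8 ≈ 2160.7 mm.
Ratio = 2160.7 / 108.08 ≈ 20.0.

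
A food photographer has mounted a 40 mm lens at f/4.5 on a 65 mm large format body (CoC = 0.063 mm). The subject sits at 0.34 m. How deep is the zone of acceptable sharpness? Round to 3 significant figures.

Hyperfocal distance H = f²/(N·c) + f = 40²/(4.5 × 0.063) + 40 = 1600/0.2835 + 40 ≈ 5683.7 mm ≈ 5.684 m.
Near limit Dn = s·(H − f)/(H + s − 2f) = 340 × (5683.7 − 40) / (5683.7 + 340 − 2 × 40) = 340 × 5643.7 / 5943.7 ≈ 322.839 mm.
Far limit Df = s·(H − f)/(H − s) = 340 × (5683.7 − 40) / (5683.7 − 340) = 340 × 5643.7 / 5343.7 ≈ 359.088 mm.
Depth of field = Df − Dn = 359.088 − 322.839 ≈ 36.249 mm.

36.2 mm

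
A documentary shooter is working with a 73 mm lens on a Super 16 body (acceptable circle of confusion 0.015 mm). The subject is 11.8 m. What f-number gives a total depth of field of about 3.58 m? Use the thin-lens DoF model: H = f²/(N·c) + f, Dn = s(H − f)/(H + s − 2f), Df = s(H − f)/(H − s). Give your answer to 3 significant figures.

Write h = H − f = f²/(N·c). The thin-lens limits are Dn = s·h/(h + (s−f)) and Df = s·h/(h − (s−f)), so DoF = Df − Dn = 2·s·(s−f)·h / (h² − (s−f)²).
That is a quadratic in h: DoF·h² − 2·s·(s−f)·h − DoF·(s−f)² = 0 ⇒ h = (s−f)·(s + √(s² + DoF²)) / DoF = 11727 × (11800 + √(11800² + 3580²)) / 3580 = 11727 × (11800 + 12331.1) / 3580 ≈ 79046 mm.
Then N = f²/(c·h) = 73² / (0.015 × 79046) = 5329 / 1185.7 ≈ 4.49.

f/4.49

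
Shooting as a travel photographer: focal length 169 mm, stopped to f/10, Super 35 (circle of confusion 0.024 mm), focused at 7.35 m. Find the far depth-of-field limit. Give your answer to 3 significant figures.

Hyperfocal distance H = f²/(N·c) + f = 169²/(10 × 0.024) + 169 = 28561/0.24 + 169 ≈ 119173.2 mm ≈ 119.2 m.
Far limit Df = s·(H − f)/(H − s) = 7350 × (119173.2 − 169) / (119173.2 − 7350) = 7350 × 119004.2 / 111823.2 ≈ 7822.0 mm ≈ 7.82 m.

7.82 m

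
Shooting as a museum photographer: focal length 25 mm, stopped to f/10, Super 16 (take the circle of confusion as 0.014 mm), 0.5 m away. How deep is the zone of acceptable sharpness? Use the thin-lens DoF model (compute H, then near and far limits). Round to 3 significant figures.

Hyperfocal distance H = f²/(N·c) + f = 25²/(10 × 0.014) + 25 = 625/0.14 + 25 ≈ 4489.3 mm ≈ 4.489 m.
Near limit Dn = s·(H − f)/(H + s − 2f) = 500 × (4489.3 − 25) / (4489.3 + 500 − 2 × 25) = 500 × 4464.3 / 4939.3 ≈ 451.92 mm.
Far limit Df = s·(H − f)/(H − s) = 500 × (4489.3 − 25) / (4489.3 − 500) = 500 × 4464.3 / 3989.3 ≈ 559.53 mm.
Depth of field = Df − Dn = 559.53 − 451.92 ≈ 107.61 mm.

108 mm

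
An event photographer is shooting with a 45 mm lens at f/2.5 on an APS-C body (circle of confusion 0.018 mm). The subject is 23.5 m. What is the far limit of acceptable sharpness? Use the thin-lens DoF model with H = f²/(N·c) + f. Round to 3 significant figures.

49.1 m

Hyperfocal distance H = f²/(N·c) + f = 45²/(2.5 × 0.018) + 45 = 2025/0.045 + 45 ≈ 45045.0 mm ≈ 45.05 m.
Far limit Df = s·(H − f)/(H − s) = 23500 × (45045.0 − 45) / (45045.0 − 23500) = 23500 × 45000.0 / 21545.0 ≈ 49083 mm ≈ 49.1 m.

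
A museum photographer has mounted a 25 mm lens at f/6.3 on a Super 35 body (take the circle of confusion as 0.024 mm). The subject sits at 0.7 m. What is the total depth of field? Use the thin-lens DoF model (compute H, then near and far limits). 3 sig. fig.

Hyperfocal distance H = f²/(N·c) + f = 25²/(6.3 × 0.024) + 25 = 625/0.1512 + 25 ≈ 4158.6 mm ≈ 4.159 m.
Near limit Dn = s·(H − f)/(H + s − 2f) = 700 × (4158.6 − 25) / (4158.6 + 700 − 2 × 25) = 700 × 4133.6 / 4808.6 ≈ 601.74 mm.
Far limit Df = s·(H − f)/(H − s) = 700 × (4158.6 − 25) / (4158.6 − 700) = 700 × 4133.6 / 3458.6 ≈ 836.62 mm.
Depth of field = Df − Dn = 836.62 − 601.74 ≈ 234.88 mm.

235 mm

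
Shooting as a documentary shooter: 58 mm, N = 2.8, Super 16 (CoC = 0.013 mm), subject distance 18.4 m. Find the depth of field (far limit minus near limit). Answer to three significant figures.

Hyperfocal distance H = f²/(N·c) + f = 58²/(2.8 × 0.013) + 58 = 3364/0.0364 + 58 ≈ 92475.6 mm ≈ 92.48 m.
Near limit Dn = s·(H − f)/(H + s − 2f) = 18400 × (92475.6 − 58) / (92475.6 + 18400 − 2 × 58) = 18400 × 92417.6 / 110759.6 ≈ 15352.9 mm.
Far limit Df = s·(H − f)/(H − s) = 18400 × (92475.6 − 58) / (92475.6 − 18400) = 18400 × 92417.6 / 74075.6 ≈ 22956.1 mm.
Depth of field = Df − Dn = 22956.1 − 15352.9 ≈ 7603.2 mm ≈ 7.60 m.

7.60 m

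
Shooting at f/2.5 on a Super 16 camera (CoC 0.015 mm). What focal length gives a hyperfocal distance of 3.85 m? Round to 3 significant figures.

12.0 mm

From H = f²/(N·c) + f, with f ≪ H: f ≈ √(H·N·c) = √(3850 × 2.5 × 0.015) = √144.38 ≈ 12.02 mm.
The +f correction barely moves this — solving exactly, f² + N·c·f − N·c·H = 0 ⇒ f = (−N·c + √((N·c)² + 4·N·c·H))/2 = (−0.0375 + √577.50)/2 ≈ 11.997 mm, so f ≈ 12.0 mm.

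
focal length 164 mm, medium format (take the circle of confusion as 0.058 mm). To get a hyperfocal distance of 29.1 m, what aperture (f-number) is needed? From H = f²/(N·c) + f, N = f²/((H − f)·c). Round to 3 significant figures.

Rearrange H = f²/(N·c) + f for N: N = f² / ((H − f)·c).
N = 164² / ((29100 − 164) × 0.058) = 26896 / 1678 ≈ 16.

f/16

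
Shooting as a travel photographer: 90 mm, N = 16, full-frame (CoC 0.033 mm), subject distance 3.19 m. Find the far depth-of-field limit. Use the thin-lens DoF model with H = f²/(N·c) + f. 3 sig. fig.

Hyperfocal distance H = f²/(N·c) + f = 90²/(16 × 0.033) + 90 = 8100/0.528 + 90 ≈ 15430.9 mm ≈ 15.43 m.
Far limit Df = s·(H − f)/(H − s) = 3190 × (15430.9 − 90) / (15430.9 − 3190) = 3190 × 15340.9 / 12240.9 ≈ 3997.9 mm ≈ 4.00 m.

4.00 m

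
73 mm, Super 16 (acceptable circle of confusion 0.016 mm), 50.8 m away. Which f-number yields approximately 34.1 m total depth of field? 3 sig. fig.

f/2.00

Write h = H − f = f²/(N·c). The thin-lens limits are Dn = s·h/(h + (s−f)) and Df = s·h/(h − (s−f)), so DoF = Df − Dn = 2·s·(s−f)·h / (h² − (s−f)²).
That is a quadratic in h: DoF·h² − 2·s·(s−f)·h − DoF·(s−f)² = 0 ⇒ h = (s−f)·(s + √(s² + DoF²)) / DoF = 50727 × (50800 + √(50800² + 34100²)) / 34100 = 50727 × (50800 + 61183.7) / 34100 ≈ 166586 mm.
Then N = f²/(c·h) = 73² / (0.016 × 166586) = 5329 / 2665.4 ≈ 2.00.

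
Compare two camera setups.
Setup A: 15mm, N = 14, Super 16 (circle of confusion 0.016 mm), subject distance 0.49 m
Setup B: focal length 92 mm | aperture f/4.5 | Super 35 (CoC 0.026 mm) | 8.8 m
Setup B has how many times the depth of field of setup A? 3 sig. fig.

3.60

Setup A: H = 15²/(14×0.016) + 15 ≈ 1019.5 mm; DoF = Df − Dn = 929.60 − 332.68 ≈ 596.92 mm.
Setup B: H = 92²/(4.5×0.026) + 92 ≈ 72433.9 mm; DoF = Df − Dn = 10004.2 − 7854.5 ≈ 2149.7 mm.
Ratio = 2149.7 / 596.92 ≈ 3.60.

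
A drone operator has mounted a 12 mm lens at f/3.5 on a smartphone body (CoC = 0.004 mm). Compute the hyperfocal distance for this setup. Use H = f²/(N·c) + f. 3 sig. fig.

Hyperfocal distance H = f²/(N·c) + f = 12²/(3.5 × 0.004) + 12 = 144/0.014 + 12 ≈ 10297.7 mm ≈ 10.3 m.

10.3 m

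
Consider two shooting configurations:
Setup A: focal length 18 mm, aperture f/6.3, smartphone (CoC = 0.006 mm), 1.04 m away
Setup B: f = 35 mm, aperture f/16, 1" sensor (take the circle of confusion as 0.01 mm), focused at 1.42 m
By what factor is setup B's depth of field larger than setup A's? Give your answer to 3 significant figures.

2.11

Setup A: H = 18²/(6.3×0.006) + 18 ≈ 8589.4 mm; DoF = Df − Dn = 1180.79 − 929.21 ≈ 251.58 mm.
Setup B: H = 35²/(16×0.01) + 35 ≈ 7691.2 mm; DoF = Df − Dn = 1733.61 − 1202.47 ≈ 531.14 mm.
Ratio = 531.14 / 251.58 ≈ 2.11.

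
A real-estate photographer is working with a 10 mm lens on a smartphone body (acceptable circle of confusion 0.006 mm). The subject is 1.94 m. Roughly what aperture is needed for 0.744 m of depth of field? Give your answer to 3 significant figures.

f/1.60

Write h = H − f = f²/(N·c). The thin-lens limits are Dn = s·h/(h + (s−f)) and Df = s·h/(h − (s−f)), so DoF = Df − Dn = 2·s·(s−f)·h / (h² − (s−f)²).
That is a quadratic in h: DoF·h² − 2·s·(s−f)·h − DoF·(s−f)² = 0 ⇒ h = (s−f)·(s + √(s² + DoF²)) / DoF = 1930 × (1940 + √(1940² + 744²)) / 744 = 1930 × (1940 + 2077.77) / 744 ≈ 10422 mm.
Then N = f²/(c·h) = 10² / (0.006 × 10422) = 100 / 62.535 ≈ 1.60.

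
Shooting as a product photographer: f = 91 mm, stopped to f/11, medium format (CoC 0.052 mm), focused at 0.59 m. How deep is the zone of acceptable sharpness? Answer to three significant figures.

40.7 mm

Hyperfocal distance H = f²/(N·c) + f = 91²/(11 × 0.052) + 91 = 8281/0.572 + 91 ≈ 14568.3 mm ≈ 14.57 m.
Near limit Dn = s·(H − f)/(H + s − 2f) = 590 × (14568.3 − 91) / (14568.3 + 590 − 2 × 91) = 590 × 14477.3 / 14976.3 ≈ 570.342 mm.
Far limit Df = s·(H − f)/(H − s) = 590 × (14568.3 − 91) / (14568.3 − 590) = 590 × 14477.3 / 13978.3 ≈ 611.062 mm.
Depth of field = Df − Dn = 611.062 − 570.342 ≈ 40.720 mm.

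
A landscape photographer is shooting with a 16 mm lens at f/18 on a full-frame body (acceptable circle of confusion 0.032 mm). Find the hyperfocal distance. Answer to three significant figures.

Hyperfocal distance H = f²/(N·c) + f = 16²/(18 × 0.032) + 16 = 256/0.576 + 16 ≈ 460.4 mm ≈ 0.460 m.

460 mm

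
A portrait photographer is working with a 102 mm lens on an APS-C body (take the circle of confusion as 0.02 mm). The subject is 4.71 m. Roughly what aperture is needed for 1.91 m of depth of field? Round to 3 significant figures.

f/22

Write h = H − f = f²/(N·c). The thin-lens limits are Dn = s·h/(h + (s−f)) and Df = s·h/(h − (s−f)), so DoF = Df − Dn = 2·s·(s−f)·h / (h² − (s−f)²).
That is a quadratic in h: DoF·h² − 2·s·(s−f)·h − DoF·(s−f)² = 0 ⇒ h = (s−f)·(s + √(s² + DoF²)) / DoF = 4608 × (4710 + √(4710² + 1910²)) / 1910 = 4608 × (4710 + 5082.54) / 1910 ≈ 23625 mm.
Then N = f²/(c·h) = 102² / (0.02 × 23625) = 10404 / 472.50 ≈ 22.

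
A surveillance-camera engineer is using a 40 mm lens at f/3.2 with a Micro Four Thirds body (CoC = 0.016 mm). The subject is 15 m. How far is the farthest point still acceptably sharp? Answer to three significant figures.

Hyperfocal distance H = f²/(N·c) + f = 40²/(3.2 × 0.016) + 40 = 1600/0.0512 + 40 ≈ 31290.0 mm ≈ 31.29 m.
Far limit Df = s·(H − f)/(H − s) = 15000 × (31290.0 − 40) / (31290.0 − 15000) = 15000 × 31250.0 / 16290.0 ≈ 28775 mm ≈ 28.8 m.

28.8 m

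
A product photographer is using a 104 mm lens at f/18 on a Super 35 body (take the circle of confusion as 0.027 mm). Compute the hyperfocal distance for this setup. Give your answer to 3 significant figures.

Hyperfocal distance H = f²/(N·c) + f = 104²/(18 × 0.027) + 104 = 10816/0.486 + 104 ≈ 22359.1 mm ≈ 22.4 m.

22.4 m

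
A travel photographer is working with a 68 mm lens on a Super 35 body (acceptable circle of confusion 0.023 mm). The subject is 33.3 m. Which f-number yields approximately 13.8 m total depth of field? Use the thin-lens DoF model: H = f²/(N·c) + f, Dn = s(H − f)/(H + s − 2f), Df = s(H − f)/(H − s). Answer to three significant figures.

f/1.20

Write h = H − f = f²/(N·c). The thin-lens limits are Dn = s·h/(h + (s−f)) and Df = s·h/(h − (s−f)), so DoF = Df − Dn = 2·s·(s−f)·h / (h² − (s−f)²).
That is a quadratic in h: DoF·h² − 2·s·(s−f)·h − DoF·(s−f)² = 0 ⇒ h = (s−f)·(s + √(s² + DoF²)) / DoF = 33232 × (33300 + √(33300² + 13800²)) / 13800 = 33232 × (33300 + 36046.2) / 13800 ≈ 166994 mm.
Then N = f²/(c·h) = 68² / (0.023 × 166994) = 4624 / 3840.9 ≈ 1.20.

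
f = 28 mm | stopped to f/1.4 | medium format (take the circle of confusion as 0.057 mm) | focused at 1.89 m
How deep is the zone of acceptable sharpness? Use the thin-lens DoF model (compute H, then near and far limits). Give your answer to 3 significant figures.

0.743 m

Hyperfocal distance H = f²/(N·c) + f = 28²/(1.4 × 0.057) + 28 = 784/0.0798 + 28 ≈ 9852.6 mm ≈ 9.853 m.
Near limit Dn = s·(H − f)/(H + s − 2f) = 1890 × (9852.6 − 28) / (9852.6 + 1890 − 2 × 28) = 1890 × 9824.6 / 11686.6 ≈ 1588.87 mm.
Far limit Df = s·(H − f)/(H − s) = 1890 × (9852.6 − 28) / (9852.6 − 1890) = 1890 × 9824.6 / 7962.6 ≈ 2331.97 mm.
Depth of field = Df − Dn = 2331.97 − 1588.87 ≈ 743.10 mm ≈ 0.743 m.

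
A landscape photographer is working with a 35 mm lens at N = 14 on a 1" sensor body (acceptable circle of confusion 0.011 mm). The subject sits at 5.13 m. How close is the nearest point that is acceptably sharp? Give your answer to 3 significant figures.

3.13 m

Hyperfocal distance H = f²/(N·c) + f = 35²/(14 × 0.011) + 35 = 1225/0.154 + 35 ≈ 7989.5 mm ≈ 7.990 m.
Near limit Dn = s·(H − f)/(H + s − 2f) = 5130 × (7989.5 − 35) / (7989.5 + 5130 − 2 × 35) = 5130 × 7954.5 / 13049.5 ≈ 3127.1 mm ≈ 3.13 m.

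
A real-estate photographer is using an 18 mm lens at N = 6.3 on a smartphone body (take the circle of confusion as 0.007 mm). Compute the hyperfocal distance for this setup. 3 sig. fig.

Hyperfocal distance H = f²/(N·c) + f = 18²/(6.3 × 0.007) + 18 = 324/0.0441 + 18 ≈ 7364.9 mm ≈ 7.36 m.

7.36 m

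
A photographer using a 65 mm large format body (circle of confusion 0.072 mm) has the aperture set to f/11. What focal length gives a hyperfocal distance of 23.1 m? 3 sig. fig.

135 mm

From H = f²/(N·c) + f, with f ≪ H: f ≈ √(H·N·c) = √(23100 × 11 × 0.072) = √18295 ≈ 135.3 mm.
The +f correction barely moves this — solving exactly, f² + N·c·f − N·c·H = 0 ⇒ f = (−N·c + √((N·c)² + 4·N·c·H))/2 = (−0.792 + √73181)/2 ≈ 134.86 mm, so f ≈ 135 mm.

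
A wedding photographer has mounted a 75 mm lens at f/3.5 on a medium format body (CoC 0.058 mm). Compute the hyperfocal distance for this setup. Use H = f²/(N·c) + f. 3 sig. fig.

Hyperfocal distance H = f²/(N·c) + f = 75²/(3.5 × 0.058) + 75 = 5625/0.203 + 75 ≈ 27784.4 mm ≈ 27.8 m.

27.8 m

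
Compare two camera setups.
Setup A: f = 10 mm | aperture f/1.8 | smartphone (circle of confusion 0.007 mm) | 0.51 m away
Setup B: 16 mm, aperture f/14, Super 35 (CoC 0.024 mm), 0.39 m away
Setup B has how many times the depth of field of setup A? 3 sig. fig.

Setup A: H = 10²/(1.8×0.007) + 10 ≈ 7946.5 mm; DoF = Df − Dn = 544.290 − 479.774 ≈ 64.516 mm.
Setup B: H = 16²/(14×0.024) + 16 ≈ 777.9 mm; DoF = Df − Dn = 766.02 − 261.59 ≈ 504.43 mm.
Ratio = 504.43 / 64.516 ≈ 7.82.

7.82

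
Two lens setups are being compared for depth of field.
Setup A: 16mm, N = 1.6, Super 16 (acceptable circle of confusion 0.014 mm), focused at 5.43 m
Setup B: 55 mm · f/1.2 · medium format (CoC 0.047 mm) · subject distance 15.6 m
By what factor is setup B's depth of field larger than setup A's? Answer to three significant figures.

1.49

Setup A: H = 16²/(1.6×0.014) + 16 ≈ 11444.6 mm; DoF = Df − Dn = 10317.8 − 3684.5 ≈ 6633.3 mm.
Setup B: H = 55²/(1.2×0.047) + 55 ≈ 53689.8 mm; DoF = Df − Dn = 21966.6 − 12094.6 ≈ 9872.0 mm.
Ratio = 9872.0 / 6633.3 ≈ 1.49.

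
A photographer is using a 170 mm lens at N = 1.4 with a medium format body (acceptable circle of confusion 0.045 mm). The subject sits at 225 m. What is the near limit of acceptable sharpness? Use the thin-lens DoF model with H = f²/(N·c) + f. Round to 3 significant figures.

151 m

Hyperfocal distance H = f²/(N·c) + f = 170²/(1.4 × 0.045) + 170 = 28900/0.063 + 170 ≈ 458900.2 mm ≈ 458.9 m.
Near limit Dn = s·(H − f)/(H + s − 2f) = 225000 × (458900.2 − 170) / (458900.2 + 225000 − 2 × 170) = 225000 × 458730.2 / 683560.2 ≈ 150995 mm ≈ 151 m.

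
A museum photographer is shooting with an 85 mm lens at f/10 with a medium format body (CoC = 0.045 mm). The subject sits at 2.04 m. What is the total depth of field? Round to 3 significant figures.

0.504 m

Hyperfocal distance H = f²/(N·c) + f = 85²/(10 × 0.045) + 85 = 7225/0.45 + 85 ≈ 16140.6 mm ≈ 16.14 m.
Near limit Dn = s·(H − f)/(H + s − 2f) = 2040 × (16140.6 − 85) / (16140.6 + 2040 − 2 × 85) = 2040 × 16055.6 / 18010.6 ≈ 1818.56 mm.
Far limit Df = s·(H − f)/(H − s) = 2040 × (16140.6 − 85) / (16140.6 − 2040) = 2040 × 16055.6 / 14100.6 ≈ 2322.84 mm.
Depth of field = Df − Dn = 2322.84 − 1818.56 ≈ 504.28 mm ≈ 0.504 m.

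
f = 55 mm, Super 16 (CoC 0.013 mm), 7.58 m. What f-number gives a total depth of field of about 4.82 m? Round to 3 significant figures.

Write h = H − f = f²/(N·c). The thin-lens limits are Dn = s·h/(h + (s−f)) and Df = s·h/(h − (s−f)), so DoF = Df − Dn = 2·s·(s−f)·h / (h² − (s−f)²).
That is a quadratic in h: DoF·h² − 2·s·(s−f)·h − DoF·(s−f)² = 0 ⇒ h = (s−f)·(s + √(s² + DoF²)) / DoF = 7525 × (7580 + √(7580² + 4820²)) / 4820 = 7525 × (7580 + 8982.69) / 4820 ≈ 25858 mm.
Then N = f²/(c·h) = 55² / (0.013 × 25858) = 3025 / 336.15 ≈ 9.

f/9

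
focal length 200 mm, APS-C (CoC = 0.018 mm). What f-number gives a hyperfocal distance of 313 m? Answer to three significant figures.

f/7.10

Rearrange H = f²/(N·c) + f for N: N = f² / ((H − f)·c).
N = 200² / ((313000 − 200) × 0.018) = 40000 / 5630 ≈ 7.10.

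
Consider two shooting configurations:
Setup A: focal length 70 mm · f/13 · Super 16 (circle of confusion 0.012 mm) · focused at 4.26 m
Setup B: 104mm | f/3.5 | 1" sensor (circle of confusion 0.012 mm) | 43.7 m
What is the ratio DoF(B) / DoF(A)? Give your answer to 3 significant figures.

Setup A: H = 70²/(13×0.012) + 70 ≈ 31480.3 mm; DoF = Df − Dn = 4915.7 − 3758.6 ≈ 1157.1 mm.
Setup B: H = 104²/(3.5×0.012) + 104 ≈ 257627.8 mm; DoF = Df − Dn = 52606 − 37373 ≈ 15233 mm.
Ratio = 15233 / 1157.1 ≈ 13.2.

13.2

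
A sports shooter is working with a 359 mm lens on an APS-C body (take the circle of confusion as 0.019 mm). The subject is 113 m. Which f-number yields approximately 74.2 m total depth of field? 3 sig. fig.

Write h = H − f = f²/(N·c). The thin-lens limits are Dn = s·h/(h + (s−f)) and Df = s·h/(h − (s−f)), so DoF = Df − Dn = 2·s·(s−f)·h / (h² − (s−f)²).
That is a quadratic in h: DoF·h² − 2·s·(s−f)·h − DoF·(s−f)² = 0 ⇒ h = (s−f)·(s + √(s² + DoF²)) / DoF = 112641 × (113000 + √(113000² + 74200²)) / 74200 = 112641 × (113000 + 135184) / 74200 ≈ 376761 mm.
Then N = f²/(c·h) = 359² / (0.019 × 376761) = 128881 / 7158.5 ≈ 18.

f/18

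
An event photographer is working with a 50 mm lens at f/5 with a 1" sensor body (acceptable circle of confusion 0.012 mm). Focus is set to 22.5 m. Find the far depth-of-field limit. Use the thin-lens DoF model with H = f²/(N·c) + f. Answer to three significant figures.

48.8 m

Hyperfocal distance H = f²/(N·c) + f = 50²/(5 × 0.012) + 50 = 2500/0.06 + 50 ≈ 41716.7 mm ≈ 41.72 m.
Far limit Df = s·(H − f)/(H − s) = 22500 × (41716.7 − 50) / (41716.7 − 22500) = 22500 × 41666.7 / 19216.7 ≈ 48786 mm ≈ 48.8 m.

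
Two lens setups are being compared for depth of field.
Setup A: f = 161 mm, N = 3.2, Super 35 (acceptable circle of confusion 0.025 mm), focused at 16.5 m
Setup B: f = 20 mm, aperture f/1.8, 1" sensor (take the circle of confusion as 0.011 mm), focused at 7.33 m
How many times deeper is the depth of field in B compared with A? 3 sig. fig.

Setup A: H = 161²/(3.2×0.025) + 161 ≈ 324173.5 mm; DoF = Df − Dn = 17376.2 − 15707.9 ≈ 1668.3 mm.
Setup B: H = 20²/(1.8×0.011) + 20 ≈ 20222.0 mm; DoF = Df − Dn = 11486.2 − 5382.4 ≈ 6103.8 mm.
Ratio = 6103.8 / 1668.3 ≈ 3.66.

3.66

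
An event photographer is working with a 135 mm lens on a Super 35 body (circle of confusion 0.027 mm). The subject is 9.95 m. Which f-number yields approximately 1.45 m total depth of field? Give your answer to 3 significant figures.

Write h = H − f = f²/(N·c). The thin-lens limits are Dn = s·h/(h + (s−f)) and Df = s·h/(h − (s−f)), so DoF = Df − Dn = 2·s·(s−f)·h / (h² − (s−f)²).
That is a quadratic in h: DoF·h² − 2·s·(s−f)·h − DoF·(s−f)² = 0 ⇒ h = (s−f)·(s + √(s² + DoF²)) / DoF = 9815 × (9950 + √(9950² + 1450²)) / 1450 = 9815 × (9950 + 10055.1) / 1450 ≈ 135414 mm.
Then N = f²/(c·h) = 135² / (0.027 × 135414) = 18225 / 3656.2 ≈ 4.98.

f/4.98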